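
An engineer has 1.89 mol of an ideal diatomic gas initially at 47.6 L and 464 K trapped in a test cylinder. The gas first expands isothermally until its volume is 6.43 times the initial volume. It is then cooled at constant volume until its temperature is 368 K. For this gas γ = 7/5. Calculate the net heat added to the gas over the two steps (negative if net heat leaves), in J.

P₁ = nRT₁/V₁ = 1.89×8.314×464/47.6 = 153 kPa.
Step 1 — Isothermal: T stays 464 K; PV = const ⇒ V₂ = 306 L, P₂ = 23.8 kPa.
ΔU = 0 (ideal gas, T constant).
W = nRT ln(V₂/V₁) = 1.89×8.314×464×ln(6.43) = 13600 J.
Q = ΔU + W = 13600 J.
State after step 1: P = 23.8 kPa, V = 306 L, T = 464 K.
Step 2 — Isochoric: V stays 306 L; P/T = const ⇒ T₂ = 368 K, P₂ = 18.9 kPa.
W = 0 (no volume change).
ΔU = nCvΔT = 1.89×20.8×(368−464) = -3770 J.
Q = ΔU = -3770 J.
Net over both steps: W = 13600 J, Q = 9800 J, ΔU = -3770 J.

9800 J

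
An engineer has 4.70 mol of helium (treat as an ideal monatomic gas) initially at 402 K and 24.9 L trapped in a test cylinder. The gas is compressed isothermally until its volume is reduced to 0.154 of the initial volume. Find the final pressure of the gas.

4100 kPa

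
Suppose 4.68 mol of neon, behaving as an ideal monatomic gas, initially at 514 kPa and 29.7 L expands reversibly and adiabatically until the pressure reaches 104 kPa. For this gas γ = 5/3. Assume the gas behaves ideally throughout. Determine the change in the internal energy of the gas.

T₁ = P₁V₁/(nR) = 514×29.7/(4.68×8.314) = 392 K.
Adiabatic: T₂/T₁ = (P₂/P₁)^((γ−1)/γ) ⇒ T₂ = 392×(0.202)^0.400 = 207 K; V₂ = 77.5 L.
For an ideal gas ΔU = nCvΔT with Cv = (3/2)R = 12.5 J/(mol·K).
ΔU = 4.68×12.5×(207−392) = -10800 J.

-10800 J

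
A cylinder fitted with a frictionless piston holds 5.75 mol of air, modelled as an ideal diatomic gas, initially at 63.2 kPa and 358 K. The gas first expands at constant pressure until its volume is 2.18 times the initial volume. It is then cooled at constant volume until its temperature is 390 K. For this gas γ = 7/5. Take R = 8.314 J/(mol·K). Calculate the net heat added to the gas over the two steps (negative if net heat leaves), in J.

V₁ = nRT₁/P₁ = 5.75×8.314×358/63.2 = 271 L.
Step 1 — Isobaric: P stays 63.2 kPa; V/T = const ⇒ T₂ = 780 K, V₂ = 590 L.
W = PΔV = 63.2×(590−271) kPa·L = 20200 J.
ΔU = nCvΔT = 5.75×20.8×(780−358) = 50500 J.
Q = ΔU + W = nCpΔT = 70700 J.
State after step 1: P = 63.2 kPa, V = 590 L, T = 780 K.
Step 2 — Isochoric: V stays 590 L; P/T = const ⇒ T₂ = 390 K, P₂ = 31.6 kPa.
W = 0 (no volume change).
ΔU = nCvΔT = 5.75×20.8×(390−780) = -46700 J.
Q = ΔU = -46700 J.
Net over both steps: W = 20200 J, Q = 24000 J, ΔU = 3820 J.

24000 J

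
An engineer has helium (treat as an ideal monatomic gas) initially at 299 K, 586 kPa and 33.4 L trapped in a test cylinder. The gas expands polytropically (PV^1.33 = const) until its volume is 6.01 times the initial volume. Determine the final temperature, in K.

Polytropic n=1.33: T₂ = T₁(V₁/V₂)^(n−1) = 299×(0.166)^0.33 = 165 K; P₂ = P₁(V₁/V₂)^n = 54.0 kPa.

165 K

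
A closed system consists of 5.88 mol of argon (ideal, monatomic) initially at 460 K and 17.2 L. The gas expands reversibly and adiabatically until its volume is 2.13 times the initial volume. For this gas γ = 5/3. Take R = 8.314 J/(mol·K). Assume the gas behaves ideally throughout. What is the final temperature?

P₁ = nRT₁/V₁ = 5.88×8.314×460/17.2 = 1310 kPa.
Adiabatic: TV^(γ−1) = const ⇒ T₂ = 460×(0.469)^0.667 = 278 K; PV^γ = const ⇒ P₂ = 371 kPa.

278 K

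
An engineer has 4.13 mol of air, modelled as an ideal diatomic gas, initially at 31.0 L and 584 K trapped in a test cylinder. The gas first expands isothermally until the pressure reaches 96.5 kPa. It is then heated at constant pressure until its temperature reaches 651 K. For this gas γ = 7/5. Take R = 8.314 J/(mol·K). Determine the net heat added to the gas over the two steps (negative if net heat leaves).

46200 J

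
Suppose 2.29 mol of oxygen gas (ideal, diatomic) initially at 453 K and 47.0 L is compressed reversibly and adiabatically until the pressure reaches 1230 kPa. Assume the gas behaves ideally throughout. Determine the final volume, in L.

12.1 L

P₁ = nRT₁/V₁ = 2.29×8.314×453/47.0 = 184 kPa.
Adiabatic: T₂/T₁ = (P₂/P₁)^((γ−1)/γ) ⇒ T₂ = 453×(6.70)^0.286 = 780 K; V₂ = 12.1 L.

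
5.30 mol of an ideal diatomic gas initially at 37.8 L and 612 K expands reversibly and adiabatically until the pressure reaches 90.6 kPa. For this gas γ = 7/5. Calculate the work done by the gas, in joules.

P₁ = nRT₁/V₁ = 5.30×8.314×612/37.8 = 713 kPa.
Adiabatic: T₂/T₁ = (P₂/P₁)^((γ−1)/γ) ⇒ T₂ = 612×(0.127)^0.286 = 339 K; V₂ = 165 L.
ΔU = nCvΔT = 5.30×20.8×(339−612) = -30000 J.
Q = 0 for an adiabatic process, so W = −ΔU = 30000 J.

30000 J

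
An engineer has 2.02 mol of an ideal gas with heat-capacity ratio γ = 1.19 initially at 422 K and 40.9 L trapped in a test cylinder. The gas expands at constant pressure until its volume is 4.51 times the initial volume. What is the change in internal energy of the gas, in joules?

P₁ = nRT₁/V₁ = 2.02×8.314×422/40.9 = 173 kPa.
Isobaric: P stays 173 kPa; V/T = const ⇒ T₂ = 1900 K, V₂ = 184 L.
For an ideal gas ΔU = nCvΔT with Cv = R/(γ−1) = 43.8 J/(mol·K).
ΔU = 2.02×43.8×(1900−422) = 131000 J.

131000 J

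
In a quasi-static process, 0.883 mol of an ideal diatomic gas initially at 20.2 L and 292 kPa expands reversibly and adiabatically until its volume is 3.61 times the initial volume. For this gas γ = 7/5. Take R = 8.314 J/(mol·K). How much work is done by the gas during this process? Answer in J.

5920 J

T₁ = P₁V₁/(nR) = 292×20.2/(0.883×8.314) = 803 K.
Adiabatic: TV^(γ−1) = const ⇒ T₂ = 803×(0.277)^0.400 = 481 K; PV^γ = const ⇒ P₂ = 48.4 kPa.
ΔU = nCvΔT = 0.883×20.8×(481−803) = -5920 J.
Q = 0 for an adiabatic process, so W = −ΔU = 5920 J.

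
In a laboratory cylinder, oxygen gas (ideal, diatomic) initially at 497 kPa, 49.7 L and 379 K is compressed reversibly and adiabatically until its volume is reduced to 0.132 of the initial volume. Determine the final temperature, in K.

Adiabatic: TV^(γ−1) = const ⇒ T₂ = 379×(7.58)^0.400 = 852 K; PV^γ = const ⇒ P₂ = 8460 kPa.

852 K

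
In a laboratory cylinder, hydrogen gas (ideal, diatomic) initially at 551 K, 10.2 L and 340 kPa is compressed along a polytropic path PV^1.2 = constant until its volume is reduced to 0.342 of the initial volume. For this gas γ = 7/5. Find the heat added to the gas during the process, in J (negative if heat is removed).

n = P₁V₁/(RT₁) = 340×10.2/(8.314×551) = 0.757 mol.
Polytropic n=1.2: T₂ = T₁(V₁/V₂)^(n−1) = 551×(2.92)^0.20 = 683 K; P₂ = P₁(V₁/V₂)^n = 1230 kPa.
W = (P₁V₁−P₂V₂)/(n−1) = (340×10.2−1230×3.49)/0.20 = -4150 J.
ΔU = nCvΔT = 0.757×20.8×(683−551) = 2080 J.
Q = ΔU + W = -2080 J.

-2080 J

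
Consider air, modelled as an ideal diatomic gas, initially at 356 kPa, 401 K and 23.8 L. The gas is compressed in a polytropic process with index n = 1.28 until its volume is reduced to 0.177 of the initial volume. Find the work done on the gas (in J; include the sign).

n = P₁V₁/(RT₁) = 356×23.8/(8.314×401) = 2.54 mol.
Polytropic n=1.28: T₂ = T₁(V₁/V₂)^(n−1) = 401×(5.65)^0.28 = 651 K; P₂ = P₁(V₁/V₂)^n = 3270 kPa.
W = (P₁V₁−P₂V₂)/(n−1) = (356×23.8−3270×4.21)/0.28 = -18900 J.
Work done on the gas = −W_by = 18900 J.

18900 J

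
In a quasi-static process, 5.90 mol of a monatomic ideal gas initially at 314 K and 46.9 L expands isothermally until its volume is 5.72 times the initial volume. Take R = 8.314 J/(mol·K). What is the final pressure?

P₁ = nRT₁/V₁ = 5.90×8.314×314/46.9 = 328 kPa.
Isothermal: T stays 314 K; PV = const ⇒ V₂ = 268 L, P₂ = 57.4 kPa.

57.4 kPa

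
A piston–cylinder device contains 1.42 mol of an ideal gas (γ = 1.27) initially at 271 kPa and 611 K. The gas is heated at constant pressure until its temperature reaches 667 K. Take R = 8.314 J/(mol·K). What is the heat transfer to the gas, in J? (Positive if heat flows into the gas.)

V₁ = nRT₁/P₁ = 1.42×8.314×611/271 = 26.6 L.
Isobaric: P stays 271 kPa; V/T = const ⇒ T₂ = 667 K, V₂ = 29.1 L.
W = PΔV = 271×(29.1−26.6) kPa·L = 661 J.
ΔU = nCvΔT = 1.42×30.8×(667−611) = 2450 J.
Q = ΔU + W = nCpΔT = 3110 J.

3110 J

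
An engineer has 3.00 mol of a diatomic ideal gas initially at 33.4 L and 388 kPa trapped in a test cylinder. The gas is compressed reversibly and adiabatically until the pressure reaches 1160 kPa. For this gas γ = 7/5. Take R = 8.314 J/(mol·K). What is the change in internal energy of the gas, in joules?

11900 J

T₁ = P₁V₁/(nR) = 388×33.4/(3.00×8.314) = 520 K.
Adiabatic: T₂/T₁ = (P₂/P₁)^((γ−1)/γ) ⇒ T₂ = 520×(2.99)^0.286 = 710 K; V₂ = 15.3 L.
For an ideal gas ΔU = nCvΔT with Cv = (5/2)R = 20.8 J/(mol·K).
ΔU = 3.00×20.8×(710−520) = 11900 J.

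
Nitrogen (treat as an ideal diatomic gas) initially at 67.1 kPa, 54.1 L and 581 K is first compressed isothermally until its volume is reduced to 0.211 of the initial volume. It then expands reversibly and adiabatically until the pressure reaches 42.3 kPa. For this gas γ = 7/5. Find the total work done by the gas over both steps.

n = P₁V₁/(RT₁) = 67.1×54.1/(8.314×581) = 0.752 mol.
Step 1 — Isothermal: T stays 581 K; PV = const ⇒ V₂ = 11.4 L, P₂ = 318 kPa.
ΔU = 0 (ideal gas, T constant).
W = nRT ln(V₂/V₁) = 0.752×8.314×581×ln(0.211) = -5650 J.
Q = ΔU + W = -5650 J.
State after step 1: P = 318 kPa, V = 11.4 L, T = 581 K.
Step 2 — Adiabatic: T₂/T₁ = (P₂/P₁)^((γ−1)/γ) ⇒ T₂ = 581×(0.133)^0.286 = 326 K; V₂ = 48.2 L.
ΔU = nCvΔT = 0.752×20.8×(326−581) = -3980 J.
Q = 0 for an adiabatic process, so W = −ΔU = 3980 J.
Net over both steps: W = -1670 J, Q = -5650 J, ΔU = -3980 J.

-1670 J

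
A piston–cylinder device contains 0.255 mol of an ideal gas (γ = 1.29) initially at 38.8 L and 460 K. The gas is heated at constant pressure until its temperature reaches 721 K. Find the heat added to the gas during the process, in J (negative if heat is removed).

P₁ = nRT₁/V₁ = 0.255×8.314×460/38.8 = 25.1 kPa.
Isobaric: P stays 25.1 kPa; V/T = const ⇒ T₂ = 721 K, V₂ = 60.8 L.
W = PΔV = 25.1×(60.8−38.8) kPa·L = 553 J.
ΔU = nCvΔT = 0.255×28.7×(721−460) = 1910 J.
Q = ΔU + W = nCpΔT = 2460 J.

2460 J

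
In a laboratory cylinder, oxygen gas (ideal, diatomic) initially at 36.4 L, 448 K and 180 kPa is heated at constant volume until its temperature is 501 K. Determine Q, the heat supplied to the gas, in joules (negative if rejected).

n = P₁V₁/(RT₁) = 180×36.4/(8.314×448) = 1.76 mol.
Isochoric: V stays 36.4 L; P/T = const ⇒ T₂ = 501 K, P₂ = 201 kPa.
W = 0 (no volume change).
ΔU = nCvΔT = 1.76×20.8×(501−448) = 1940 J.
Q = ΔU = 1940 J.

1940 J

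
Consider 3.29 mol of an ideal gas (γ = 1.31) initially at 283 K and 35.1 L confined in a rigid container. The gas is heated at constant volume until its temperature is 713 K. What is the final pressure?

556 kPa

P₁ = nRT₁/V₁ = 3.29×8.314×283/35.1 = 221 kPa.
Isochoric: V stays 35.1 L; P/T = const ⇒ T₂ = 713 K, P₂ = 556 kPa.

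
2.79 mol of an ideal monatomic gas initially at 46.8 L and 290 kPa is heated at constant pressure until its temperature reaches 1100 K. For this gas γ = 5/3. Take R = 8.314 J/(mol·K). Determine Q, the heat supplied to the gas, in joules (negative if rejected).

T₁ = P₁V₁/(nR) = 290×46.8/(2.79×8.314) = 585 K.
Isobaric: P stays 290 kPa; V/T = const ⇒ T₂ = 1100 K, V₂ = 88.0 L.
W = PΔV = 290×(88.0−46.8) kPa·L = 11900 J.
ΔU = nCvΔT = 2.79×12.5×(1100−585) = 17900 J.
Q = ΔU + W = nCpΔT = 29900 J.

29900 J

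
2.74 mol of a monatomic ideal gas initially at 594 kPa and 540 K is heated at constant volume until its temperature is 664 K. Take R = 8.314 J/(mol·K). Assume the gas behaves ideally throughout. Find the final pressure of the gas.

730 kPa

V₁ = nRT₁/P₁ = 2.74×8.314×540/594 = 20.7 L.
Isochoric: V stays 20.7 L; P/T = const ⇒ T₂ = 664 K, P₂ = 730 kPa.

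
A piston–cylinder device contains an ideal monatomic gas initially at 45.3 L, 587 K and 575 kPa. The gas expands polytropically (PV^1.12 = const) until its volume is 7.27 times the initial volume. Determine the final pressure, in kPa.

Polytropic n=1.12: T₂ = T₁(V₁/V₂)^(n−1) = 587×(0.138)^0.12 = 463 K; P₂ = P₁(V₁/V₂)^n = 62.3 kPa.

62.3 kPa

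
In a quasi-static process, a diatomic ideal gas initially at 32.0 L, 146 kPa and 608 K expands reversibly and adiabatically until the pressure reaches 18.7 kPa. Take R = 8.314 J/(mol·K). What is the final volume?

Adiabatic: T₂/T₁ = (P₂/P₁)^((γ−1)/γ) ⇒ T₂ = 608×(0.128)^0.286 = 338 K; V₂ = 139 L.

139 L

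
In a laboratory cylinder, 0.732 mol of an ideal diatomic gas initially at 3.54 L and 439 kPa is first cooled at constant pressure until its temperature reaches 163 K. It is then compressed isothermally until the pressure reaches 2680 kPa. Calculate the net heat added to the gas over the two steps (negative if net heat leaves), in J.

T₁ = P₁V₁/(nR) = 439×3.54/(0.732×8.314) = 255 K.
Step 1 — Isobaric: P stays 439 kPa; V/T = const ⇒ T₂ = 163 K, V₂ = 2.26 L.
W = PΔV = 439×(2.26−3.54) kPa·L = -562 J.
ΔU = nCvΔT = 0.732×20.8×(163−255) = -1410 J.
Q = ΔU + W = nCpΔT = -1970 J.
State after step 1: P = 439 kPa, V = 2.26 L, T = 163 K.
Step 2 — Isothermal: T stays 163 K; PV = const ⇒ V₂ = 0.370 L, P₂ = 2680 kPa.
ΔU = 0 (ideal gas, T constant).
W = nRT ln(V₂/V₁) = 0.732×8.314×163×ln(0.164) = -1790 J.
Q = ΔU + W = -1790 J.
Net over both steps: W = -2360 J, Q = -3760 J, ΔU = -1410 J.

-3760 J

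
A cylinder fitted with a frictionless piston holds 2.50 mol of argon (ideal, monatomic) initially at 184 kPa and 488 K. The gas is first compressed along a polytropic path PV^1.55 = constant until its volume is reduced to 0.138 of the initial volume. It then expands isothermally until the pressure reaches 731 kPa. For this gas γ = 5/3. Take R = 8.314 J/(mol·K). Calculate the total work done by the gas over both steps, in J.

V₁ = nRT₁/P₁ = 2.50×8.314×488/184 = 55.1 L.
Step 1 — Polytropic n=1.55: T₂ = T₁(V₁/V₂)^(n−1) = 488×(7.25)^0.55 = 1450 K; P₂ = P₁(V₁/V₂)^n = 3960 kPa.
W = (P₁V₁−P₂V₂)/(n−1) = (184×55.1−3960×7.61)/0.55 = -36400 J.
ΔU = nCvΔT = 2.50×12.5×(1450−488) = 30000 J.
Q = ΔU + W = -6360 J.
State after step 1: P = 3960 kPa, V = 7.61 L, T = 1450 K.
Step 2 — Isothermal: T stays 1450 K; PV = const ⇒ V₂ = 41.2 L, P₂ = 731 kPa.
ΔU = 0 (ideal gas, T constant).
W = nRT ln(V₂/V₁) = 2.50×8.314×1450×ln(5.42) = 51000 J.
Q = ΔU + W = 51000 J.
Net over both steps: W = 14600 J, Q = 44600 J, ΔU = 30000 J.

14600 J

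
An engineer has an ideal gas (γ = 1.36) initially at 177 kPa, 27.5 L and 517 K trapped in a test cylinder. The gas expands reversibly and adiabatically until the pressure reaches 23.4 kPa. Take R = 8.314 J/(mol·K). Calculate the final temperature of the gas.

Adiabatic: T₂/T₁ = (P₂/P₁)^((γ−1)/γ) ⇒ T₂ = 517×(0.132)^0.265 = 303 K; V₂ = 122 L.

303 K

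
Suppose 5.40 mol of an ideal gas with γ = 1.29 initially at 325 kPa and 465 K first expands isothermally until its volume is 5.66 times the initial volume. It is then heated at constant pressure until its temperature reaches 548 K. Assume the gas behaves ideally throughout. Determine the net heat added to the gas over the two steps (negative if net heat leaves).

V₁ = nRT₁/P₁ = 5.40×8.314×465/325 = 64.2 L.
Step 1 — Isothermal: T stays 465 K; PV = const ⇒ V₂ = 364 L, P₂ = 57.4 kPa.
ΔU = 0 (ideal gas, T constant).
W = nRT ln(V₂/V₁) = 5.40×8.314×465×ln(5.66) = 36200 J.
Q = ΔU + W = 36200 J.
State after step 1: P = 57.4 kPa, V = 364 L, T = 465 K.
Step 2 — Isobaric: P stays 57.4 kPa; V/T = const ⇒ T₂ = 548 K, V₂ = 428 L.
W = PΔV = 57.4×(428−364) kPa·L = 3730 J.
ΔU = nCvΔT = 5.40×28.7×(548−465) = 12800 J.
Q = ΔU + W = nCpΔT = 16600 J.
Net over both steps: W = 39900 J, Q = 52800 J, ΔU = 12800 J.

52800 J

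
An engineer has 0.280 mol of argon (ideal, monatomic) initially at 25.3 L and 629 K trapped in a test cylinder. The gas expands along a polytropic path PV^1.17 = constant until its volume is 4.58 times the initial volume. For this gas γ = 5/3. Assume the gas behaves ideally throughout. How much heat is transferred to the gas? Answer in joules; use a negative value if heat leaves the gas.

1460 J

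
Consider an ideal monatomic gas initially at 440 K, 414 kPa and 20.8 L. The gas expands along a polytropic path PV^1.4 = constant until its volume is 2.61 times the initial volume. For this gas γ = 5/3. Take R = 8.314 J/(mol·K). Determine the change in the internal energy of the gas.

n = P₁V₁/(RT₁) = 414×20.8/(8.314×440) = 2.35 mol.
Polytropic n=1.4: T₂ = T₁(V₁/V₂)^(n−1) = 440×(0.383)^0.40 = 300 K; P₂ = P₁(V₁/V₂)^n = 108 kPa.
For an ideal gas ΔU = nCvΔT with Cv = (3/2)R = 12.5 J/(mol·K).
ΔU = 2.35×12.5×(300−440) = -4120 J.

-4120 J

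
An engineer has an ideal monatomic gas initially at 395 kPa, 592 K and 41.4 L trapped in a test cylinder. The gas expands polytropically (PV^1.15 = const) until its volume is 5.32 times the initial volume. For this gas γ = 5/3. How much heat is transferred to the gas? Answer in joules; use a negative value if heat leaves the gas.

n = P₁V₁/(RT₁) = 395×41.4/(8.314×592) = 3.32 mol.
Polytropic n=1.15: T₂ = T₁(V₁/V₂)^(n−1) = 592×(0.188)^0.15 = 461 K; P₂ = P₁(V₁/V₂)^n = 57.8 kPa.
W = (P₁V₁−P₂V₂)/(n−1) = (395×41.4−57.8×220)/0.15 = 24200 J.
ΔU = nCvΔT = 3.32×12.5×(461−592) = -5440 J.
Q = ΔU + W = 18700 J.

18700 J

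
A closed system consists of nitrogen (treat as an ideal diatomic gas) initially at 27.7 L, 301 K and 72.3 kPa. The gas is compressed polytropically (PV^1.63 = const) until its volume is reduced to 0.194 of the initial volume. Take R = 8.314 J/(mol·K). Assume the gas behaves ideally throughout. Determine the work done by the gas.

n = P₁V₁/(RT₁) = 72.3×27.7/(8.314×301) = 0.800 mol.
Polytropic n=1.63: T₂ = T₁(V₁/V₂)^(n−1) = 301×(5.15)^0.63 = 846 K; P₂ = P₁(V₁/V₂)^n = 1050 kPa.
W = (P₁V₁−P₂V₂)/(n−1) = (72.3×27.7−1050×5.37)/0.63 = -5750 J.

-5750 J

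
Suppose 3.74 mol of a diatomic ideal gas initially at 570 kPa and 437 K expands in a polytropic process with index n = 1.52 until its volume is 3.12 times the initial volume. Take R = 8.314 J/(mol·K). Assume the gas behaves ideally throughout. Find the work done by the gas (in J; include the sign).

11700 J

V₁ = nRT₁/P₁ = 3.74×8.314×437/570 = 23.8 L.
Polytropic n=1.52: T₂ = T₁(V₁/V₂)^(n−1) = 437×(0.321)^0.52 = 242 K; P₂ = P₁(V₁/V₂)^n = 101 kPa.
W = (P₁V₁−P₂V₂)/(n−1) = (570×23.8−101×74.4)/0.52 = 11700 J.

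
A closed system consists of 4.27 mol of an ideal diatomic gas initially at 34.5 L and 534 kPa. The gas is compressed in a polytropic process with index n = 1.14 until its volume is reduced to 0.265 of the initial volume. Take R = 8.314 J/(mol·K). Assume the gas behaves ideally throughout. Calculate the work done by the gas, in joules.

-26900 J

T₁ = P₁V₁/(nR) = 534×34.5/(4.27×8.314) = 519 K.
Polytropic n=1.14: T₂ = T₁(V₁/V₂)^(n−1) = 519×(3.77)^0.14 = 625 K; P₂ = P₁(V₁/V₂)^n = 2430 kPa.
W = (P₁V₁−P₂V₂)/(n−1) = (534×34.5−2430×9.14)/0.14 = -26900 J.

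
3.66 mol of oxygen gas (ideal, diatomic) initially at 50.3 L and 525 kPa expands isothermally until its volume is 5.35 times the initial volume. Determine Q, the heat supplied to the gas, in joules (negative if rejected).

44300 J

T₁ = P₁V₁/(nR) = 525×50.3/(3.66×8.314) = 868 K.
Isothermal: T stays 868 K; PV = const ⇒ V₂ = 269 L, P₂ = 98.1 kPa.
ΔU = 0 (ideal gas, T constant).
W = nRT ln(V₂/V₁) = 3.66×8.314×868×ln(5.35) = 44300 J.
Q = ΔU + W = 44300 J.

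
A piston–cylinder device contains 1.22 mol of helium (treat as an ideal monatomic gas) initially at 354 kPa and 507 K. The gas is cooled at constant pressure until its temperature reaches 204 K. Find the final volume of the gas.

5.85 L

V₁ = nRT₁/P₁ = 1.22×8.314×507/354 = 14.5 L.
Isobaric: P stays 354 kPa; V/T = const ⇒ T₂ = 204 K, V₂ = 5.85 L.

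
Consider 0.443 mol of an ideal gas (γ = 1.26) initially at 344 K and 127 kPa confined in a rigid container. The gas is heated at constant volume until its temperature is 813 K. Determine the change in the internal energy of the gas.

6640 J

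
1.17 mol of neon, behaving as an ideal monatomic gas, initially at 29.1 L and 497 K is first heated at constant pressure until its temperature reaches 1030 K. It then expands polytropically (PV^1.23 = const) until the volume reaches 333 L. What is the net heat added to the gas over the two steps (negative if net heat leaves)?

P₁ = nRT₁/V₁ = 1.17×8.314×497/29.1 = 166 kPa.
Step 1 — Isobaric: P stays 166 kPa; V/T = const ⇒ T₂ = 1030 K, V₂ = 60.3 L.
W = PΔV = 166×(60.3−29.1) kPa·L = 5180 J.
ΔU = nCvΔT = 1.17×12.5×(1030−497) = 7780 J.
Q = ΔU + W = nCpΔT = 13000 J.
State after step 1: P = 166 kPa, V = 60.3 L, T = 1030 K.
Step 2 — Polytropic n=1.23: T₂ = T₁(V₁/V₂)^(n−1) = 1030×(0.181)^0.23 = 695 K; P₂ = P₁(V₁/V₂)^n = 20.3 kPa.
W = (P₁V₁−P₂V₂)/(n−1) = (166×60.3−20.3×333)/0.23 = 14200 J.
ΔU = nCvΔT = 1.17×12.5×(695−1030) = -4880 J.
Q = ΔU + W = 9270 J.
Net over both steps: W = 19300 J, Q = 22200 J, ΔU = 2890 J.

22200 J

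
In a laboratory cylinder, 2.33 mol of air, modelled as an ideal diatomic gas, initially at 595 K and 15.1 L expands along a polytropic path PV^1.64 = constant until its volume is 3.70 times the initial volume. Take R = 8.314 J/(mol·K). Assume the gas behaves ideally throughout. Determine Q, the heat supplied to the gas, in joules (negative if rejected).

P₁ = nRT₁/V₁ = 2.33×8.314×595/15.1 = 763 kPa.
Polytropic n=1.64: T₂ = T₁(V₁/V₂)^(n−1) = 595×(0.270)^0.64 = 258 K; P₂ = P₁(V₁/V₂)^n = 89.3 kPa.
W = (P₁V₁−P₂V₂)/(n−1) = (763×15.1−89.3×55.9)/0.64 = 10200 J.
ΔU = nCvΔT = 2.33×20.8×(258−595) = -16300 J.
Q = ΔU + W = -6130 J.

-6130 J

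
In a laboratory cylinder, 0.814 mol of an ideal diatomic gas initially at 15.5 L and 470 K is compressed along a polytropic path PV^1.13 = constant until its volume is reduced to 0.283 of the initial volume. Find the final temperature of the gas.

554 K

P₁ = nRT₁/V₁ = 0.814×8.314×470/15.5 = 205 kPa.
Polytropic n=1.13: T₂ = T₁(V₁/V₂)^(n−1) = 470×(3.53)^0.13 = 554 K; P₂ = P₁(V₁/V₂)^n = 854 kPa.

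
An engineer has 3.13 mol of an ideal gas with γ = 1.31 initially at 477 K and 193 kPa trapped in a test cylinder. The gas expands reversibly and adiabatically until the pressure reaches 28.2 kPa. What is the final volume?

279 L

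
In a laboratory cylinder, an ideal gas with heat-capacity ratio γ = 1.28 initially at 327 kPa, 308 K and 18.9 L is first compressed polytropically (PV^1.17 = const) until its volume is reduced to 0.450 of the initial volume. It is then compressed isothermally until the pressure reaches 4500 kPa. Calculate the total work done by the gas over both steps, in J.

n = P₁V₁/(RT₁) = 327×18.9/(8.314×308) = 2.41 mol.
Step 1 — Polytropic n=1.17: T₂ = T₁(V₁/V₂)^(n−1) = 308×(2.22)^0.17 = 353 K; P₂ = P₁(V₁/V₂)^n = 832 kPa.
W = (P₁V₁−P₂V₂)/(n−1) = (327×18.9−832×8.50)/0.17 = -5290 J.
ΔU = nCvΔT = 2.41×29.7×(353−308) = 3210 J.
Q = ΔU + W = -2080 J.
State after step 1: P = 832 kPa, V = 8.50 L, T = 353 K.
Step 2 — Isothermal: T stays 353 K; PV = const ⇒ V₂ = 1.57 L, P₂ = 4500 kPa.
ΔU = 0 (ideal gas, T constant).
W = nRT ln(V₂/V₁) = 2.41×8.314×353×ln(0.185) = -11900 J.
Q = ΔU + W = -11900 J.
Net over both steps: W = -17200 J, Q = -14000 J, ΔU = 3210 J.

-17200 J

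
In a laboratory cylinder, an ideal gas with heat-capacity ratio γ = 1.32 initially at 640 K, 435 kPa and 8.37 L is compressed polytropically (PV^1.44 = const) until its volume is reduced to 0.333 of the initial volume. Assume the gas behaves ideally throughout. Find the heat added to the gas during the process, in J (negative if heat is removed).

n = P₁V₁/(RT₁) = 435×8.37/(8.314×640) = 0.684 mol.
Polytropic n=1.44: T₂ = T₁(V₁/V₂)^(n−1) = 640×(3.00)^0.44 = 1040 K; P₂ = P₁(V₁/V₂)^n = 2120 kPa.
W = (P₁V₁−P₂V₂)/(n−1) = (435×8.37−2120×2.79)/0.44 = -5150 J.
ΔU = nCvΔT = 0.684×26.0×(1040−640) = 7080 J.
Q = ΔU + W = 1930 J.

1930 J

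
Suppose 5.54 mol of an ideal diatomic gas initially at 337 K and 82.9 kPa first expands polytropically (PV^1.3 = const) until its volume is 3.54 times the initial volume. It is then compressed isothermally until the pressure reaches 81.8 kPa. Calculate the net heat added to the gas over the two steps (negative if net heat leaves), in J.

V₁ = nRT₁/P₁ = 5.54×8.314×337/82.9 = 187 L.
Step 1 — Polytropic n=1.3: T₂ = T₁(V₁/V₂)^(n−1) = 337×(0.282)^0.30 = 231 K; P₂ = P₁(V₁/V₂)^n = 16.0 kPa.
W = (P₁V₁−P₂V₂)/(n−1) = (82.9×187−16.0×663)/0.30 = 16300 J.
ΔU = nCvΔT = 5.54×20.8×(231−337) = -12200 J.
Q = ΔU + W = 4080 J.
State after step 1: P = 16.0 kPa, V = 663 L, T = 231 K.
Step 2 — Isothermal: T stays 231 K; PV = const ⇒ V₂ = 130 L, P₂ = 81.8 kPa.
ΔU = 0 (ideal gas, T constant).
W = nRT ln(V₂/V₁) = 5.54×8.314×231×ln(0.196) = -17300 J.
Q = ΔU + W = -17300 J.
Net over both steps: W = -986 J, Q = -13200 J, ΔU = -12200 J.

-13200 J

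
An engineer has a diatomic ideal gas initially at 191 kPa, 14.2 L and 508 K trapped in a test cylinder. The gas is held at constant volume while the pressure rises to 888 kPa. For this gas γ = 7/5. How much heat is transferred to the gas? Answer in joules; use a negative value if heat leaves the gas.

24700 J

n = P₁V₁/(RT₁) = 191×14.2/(8.314×508) = 0.642 mol.
Isochoric: V stays 14.2 L; P/T = const ⇒ T₂ = 2360 K, P₂ = 888 kPa.
W = 0 (no volume change).
ΔU = nCvΔT = 0.642×20.8×(2360−508) = 24700 J.
Q = ΔU = 24700 J.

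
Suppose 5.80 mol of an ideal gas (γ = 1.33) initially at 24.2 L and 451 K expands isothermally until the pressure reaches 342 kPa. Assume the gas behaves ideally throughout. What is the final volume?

P₁ = nRT₁/V₁ = 5.80×8.314×451/24.2 = 899 kPa.
Isothermal: T stays 451 K; PV = const ⇒ V₂ = 63.6 L, P₂ = 342 kPa.

63.6 L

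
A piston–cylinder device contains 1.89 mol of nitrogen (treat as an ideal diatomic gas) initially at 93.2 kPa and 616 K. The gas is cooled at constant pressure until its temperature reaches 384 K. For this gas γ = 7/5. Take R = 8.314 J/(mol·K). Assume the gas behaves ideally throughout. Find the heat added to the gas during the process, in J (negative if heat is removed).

V₁ = nRT₁/P₁ = 1.89×8.314×616/93.2 = 104 L.
Isobaric: P stays 93.2 kPa; V/T = const ⇒ T₂ = 384 K, V₂ = 64.7 L.
W = PΔV = 93.2×(64.7−104) kPa·L = -3650 J.
ΔU = nCvΔT = 1.89×20.8×(384−616) = -9110 J.
Q = ΔU + W = nCpΔT = -12800 J.

-12800 J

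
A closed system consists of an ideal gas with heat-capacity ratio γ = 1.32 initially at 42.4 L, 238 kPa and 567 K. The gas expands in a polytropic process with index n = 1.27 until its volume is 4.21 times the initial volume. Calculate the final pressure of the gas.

Polytropic n=1.27: T₂ = T₁(V₁/V₂)^(n−1) = 567×(0.238)^0.27 = 385 K; P₂ = P₁(V₁/V₂)^n = 38.3 kPa.

38.3 kPa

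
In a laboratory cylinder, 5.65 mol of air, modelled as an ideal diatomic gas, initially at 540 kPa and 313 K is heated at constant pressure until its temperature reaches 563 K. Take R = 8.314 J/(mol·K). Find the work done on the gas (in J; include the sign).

-11700 J

V₁ = nRT₁/P₁ = 5.65×8.314×313/540 = 27.2 L.
Isobaric: P stays 540 kPa; V/T = const ⇒ T₂ = 563 K, V₂ = 49.0 L.
W = PΔV = 540×(49.0−27.2) kPa·L = 11700 J.
Work done on the gas = −W_by = -11700 J.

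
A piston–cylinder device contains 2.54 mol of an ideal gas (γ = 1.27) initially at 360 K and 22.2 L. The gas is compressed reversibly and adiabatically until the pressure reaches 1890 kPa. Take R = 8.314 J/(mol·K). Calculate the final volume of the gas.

5.78 L

P₁ = nRT₁/V₁ = 2.54×8.314×360/22.2 = 342 kPa.
Adiabatic: T₂/T₁ = (P₂/P₁)^((γ−1)/γ) ⇒ T₂ = 360×(5.52)^0.213 = 518 K; V₂ = 5.78 L.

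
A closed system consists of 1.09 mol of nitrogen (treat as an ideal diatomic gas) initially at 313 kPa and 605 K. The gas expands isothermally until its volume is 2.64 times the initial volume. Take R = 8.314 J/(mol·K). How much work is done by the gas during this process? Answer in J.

V₁ = nRT₁/P₁ = 1.09×8.314×605/313 = 17.5 L.
Isothermal: T stays 605 K; PV = const ⇒ V₂ = 46.2 L, P₂ = 119 kPa.
W = nRT ln(V₂/V₁) = 1.09×8.314×605×ln(2.64) = 5320 J.

5320 J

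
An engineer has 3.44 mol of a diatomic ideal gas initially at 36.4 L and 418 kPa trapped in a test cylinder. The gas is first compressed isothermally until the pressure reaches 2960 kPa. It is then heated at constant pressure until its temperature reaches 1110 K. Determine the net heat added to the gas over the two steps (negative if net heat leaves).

28100 J

T₁ = P₁V₁/(nR) = 418×36.4/(3.44×8.314) = 532 K.
Step 1 — Isothermal: T stays 532 K; PV = const ⇒ V₂ = 5.14 L, P₂ = 2960 kPa.
ΔU = 0 (ideal gas, T constant).
W = nRT ln(V₂/V₁) = 3.44×8.314×532×ln(0.141) = -29800 J.
Q = ΔU + W = -29800 J.
State after step 1: P = 2960 kPa, V = 5.14 L, T = 532 K.
Step 2 — Isobaric: P stays 2960 kPa; V/T = const ⇒ T₂ = 1110 K, V₂ = 10.7 L.
W = PΔV = 2960×(10.7−5.14) kPa·L = 16500 J.
ΔU = nCvΔT = 3.44×20.8×(1110−532) = 41300 J.
Q = ΔU + W = nCpΔT = 57900 J.
Net over both steps: W = -13300 J, Q = 28100 J, ΔU = 41300 J.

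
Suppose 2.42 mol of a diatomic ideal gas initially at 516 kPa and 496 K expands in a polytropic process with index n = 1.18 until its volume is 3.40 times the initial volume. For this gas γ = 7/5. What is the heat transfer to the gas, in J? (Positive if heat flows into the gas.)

6030 J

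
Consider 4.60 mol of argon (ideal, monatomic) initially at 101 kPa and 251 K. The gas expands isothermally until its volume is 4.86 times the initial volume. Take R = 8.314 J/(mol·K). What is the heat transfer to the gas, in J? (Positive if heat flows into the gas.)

15200 J

V₁ = nRT₁/P₁ = 4.60×8.314×251/101 = 95.0 L.
Isothermal: T stays 251 K; PV = const ⇒ V₂ = 462 L, P₂ = 20.8 kPa.
ΔU = 0 (ideal gas, T constant).
W = nRT ln(V₂/V₁) = 4.60×8.314×251×ln(4.86) = 15200 J.
Q = ΔU + W = 15200 J.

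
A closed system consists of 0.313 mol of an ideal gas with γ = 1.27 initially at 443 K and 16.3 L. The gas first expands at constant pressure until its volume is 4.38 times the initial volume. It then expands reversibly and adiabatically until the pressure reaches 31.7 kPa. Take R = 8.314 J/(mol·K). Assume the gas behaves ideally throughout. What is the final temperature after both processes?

P₁ = nRT₁/V₁ = 0.313×8.314×443/16.3 = 70.7 kPa.
Step 1 — Isobaric: P stays 70.7 kPa; V/T = const ⇒ T₂ = 1940 K, V₂ = 71.4 L.
W = PΔV = 70.7×(71.4−16.3) kPa·L = 3900 J.
ΔU = nCvΔT = 0.313×30.8×(1940−443) = 14400 J.
Q = ΔU + W = nCpΔT = 18300 J.
State after step 1: P = 70.7 kPa, V = 71.4 L, T = 1940 K.
Step 2 — Adiabatic: T₂/T₁ = (P₂/P₁)^((γ−1)/γ) ⇒ T₂ = 1940×(0.448)^0.213 = 1640 K; V₂ = 134 L.
ΔU = nCvΔT = 0.313×30.8×(1640−1940) = -2930 J.
Q = 0 for an adiabatic process, so W = −ΔU = 2930 J.
Net over both steps: W = 6830 J, Q = 18300 J, ΔU = 11500 J.

1640 K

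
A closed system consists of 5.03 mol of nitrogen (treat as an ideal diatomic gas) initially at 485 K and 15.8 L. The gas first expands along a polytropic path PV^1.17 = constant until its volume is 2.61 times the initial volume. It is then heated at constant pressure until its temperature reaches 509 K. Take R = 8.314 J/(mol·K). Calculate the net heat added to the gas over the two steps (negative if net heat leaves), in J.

24500 J

P₁ = nRT₁/V₁ = 5.03×8.314×485/15.8 = 1280 kPa.
Step 1 — Polytropic n=1.17: T₂ = T₁(V₁/V₂)^(n−1) = 485×(0.383)^0.17 = 412 K; P₂ = P₁(V₁/V₂)^n = 418 kPa.
W = (P₁V₁−P₂V₂)/(n−1) = (1280×15.8−418×41.2)/0.17 = 18000 J.
ΔU = nCvΔT = 5.03×20.8×(412−485) = -7630 J.
Q = ΔU + W = 10300 J.
State after step 1: P = 418 kPa, V = 41.2 L, T = 412 K.
Step 2 — Isobaric: P stays 418 kPa; V/T = const ⇒ T₂ = 509 K, V₂ = 50.9 L.
W = PΔV = 418×(50.9−41.2) kPa·L = 4060 J.
ΔU = nCvΔT = 5.03×20.8×(509−412) = 10100 J.
Q = ΔU + W = nCpΔT = 14200 J.
Net over both steps: W = 22000 J, Q = 24500 J, ΔU = 2510 J.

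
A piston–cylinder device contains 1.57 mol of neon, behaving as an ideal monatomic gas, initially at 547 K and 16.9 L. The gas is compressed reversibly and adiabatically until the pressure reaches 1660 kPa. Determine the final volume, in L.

7.44 L

P₁ = nRT₁/V₁ = 1.57×8.314×547/16.9 = 422 kPa.
Adiabatic: T₂/T₁ = (P₂/P₁)^((γ−1)/γ) ⇒ T₂ = 547×(3.93)^0.400 = 946 K; V₂ = 7.44 L.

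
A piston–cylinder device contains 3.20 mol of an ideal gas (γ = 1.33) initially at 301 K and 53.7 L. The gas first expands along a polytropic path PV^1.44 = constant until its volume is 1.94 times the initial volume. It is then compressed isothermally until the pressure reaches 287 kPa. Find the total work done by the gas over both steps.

P₁ = nRT₁/V₁ = 3.20×8.314×301/53.7 = 149 kPa.
Step 1 — Polytropic n=1.44: T₂ = T₁(V₁/V₂)^(n−1) = 301×(0.515)^0.44 = 225 K; P₂ = P₁(V₁/V₂)^n = 57.4 kPa.
W = (P₁V₁−P₂V₂)/(n−1) = (149×53.7−57.4×104)/0.44 = 4600 J.
ΔU = nCvΔT = 3.20×25.2×(225−301) = -6140 J.
Q = ΔU + W = -1530 J.
State after step 1: P = 57.4 kPa, V = 104 L, T = 225 K.
Step 2 — Isothermal: T stays 225 K; PV = const ⇒ V₂ = 20.8 L, P₂ = 287 kPa.
ΔU = 0 (ideal gas, T constant).
W = nRT ln(V₂/V₁) = 3.20×8.314×225×ln(0.200) = -9630 J.
Q = ΔU + W = -9630 J.
Net over both steps: W = -5020 J, Q = -11200 J, ΔU = -6140 J.

-5020 J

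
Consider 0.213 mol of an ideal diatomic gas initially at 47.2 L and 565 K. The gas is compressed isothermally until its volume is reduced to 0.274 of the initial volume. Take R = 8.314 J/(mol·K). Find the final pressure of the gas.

77.4 kPa

P₁ = nRT₁/V₁ = 0.213×8.314×565/47.2 = 21.2 kPa.
Isothermal: T stays 565 K; PV = const ⇒ V₂ = 12.9 L, P₂ = 77.4 kPa.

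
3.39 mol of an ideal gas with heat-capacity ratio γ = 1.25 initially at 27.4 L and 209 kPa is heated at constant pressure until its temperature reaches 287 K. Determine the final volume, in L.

38.7 L

T₁ = P₁V₁/(nR) = 209×27.4/(3.39×8.314) = 203 K.
Isobaric: P stays 209 kPa; V/T = const ⇒ T₂ = 287 K, V₂ = 38.7 L.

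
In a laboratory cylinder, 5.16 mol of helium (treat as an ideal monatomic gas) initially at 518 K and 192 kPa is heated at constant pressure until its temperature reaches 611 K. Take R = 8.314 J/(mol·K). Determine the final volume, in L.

V₁ = nRT₁/P₁ = 5.16×8.314×518/192 = 116 L.
Isobaric: P stays 192 kPa; V/T = const ⇒ T₂ = 611 K, V₂ = 137 L.

137 L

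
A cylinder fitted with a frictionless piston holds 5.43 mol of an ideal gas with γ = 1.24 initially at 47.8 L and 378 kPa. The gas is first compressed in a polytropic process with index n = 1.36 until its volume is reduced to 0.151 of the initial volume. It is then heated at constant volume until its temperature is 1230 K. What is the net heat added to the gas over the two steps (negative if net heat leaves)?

107000 J

T₁ = P₁V₁/(nR) = 378×47.8/(5.43×8.314) = 400 K.
Step 1 — Polytropic n=1.36: T₂ = T₁(V₁/V₂)^(n−1) = 400×(6.62)^0.36 = 790 K; P₂ = P₁(V₁/V₂)^n = 4940 kPa.
W = (P₁V₁−P₂V₂)/(n−1) = (378×47.8−4940×7.22)/0.36 = -48900 J.
ΔU = nCvΔT = 5.43×34.6×(790−400) = 73400 J.
Q = ΔU + W = 24500 J.
State after step 1: P = 4940 kPa, V = 7.22 L, T = 790 K.
Step 2 — Isochoric: V stays 7.22 L; P/T = const ⇒ T₂ = 1230 K, P₂ = 7690 kPa.
W = 0 (no volume change).
ΔU = nCvΔT = 5.43×34.6×(1230−790) = 82700 J.
Q = ΔU = 82700 J.
Net over both steps: W = -48900 J, Q = 107000 J, ΔU = 156000 J.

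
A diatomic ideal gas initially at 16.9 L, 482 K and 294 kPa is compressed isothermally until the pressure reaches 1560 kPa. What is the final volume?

3.18 L

Isothermal: T stays 482 K; PV = const ⇒ V₂ = 3.18 L, P₂ = 1560 kPa.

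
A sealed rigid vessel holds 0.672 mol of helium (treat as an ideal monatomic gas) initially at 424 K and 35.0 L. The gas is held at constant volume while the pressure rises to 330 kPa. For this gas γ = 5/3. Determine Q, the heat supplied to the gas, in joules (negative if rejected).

13800 J

P₁ = nRT₁/V₁ = 0.672×8.314×424/35.0 = 67.7 kPa.
Isochoric: V stays 35.0 L; P/T = const ⇒ T₂ = 2070 K, P₂ = 330 kPa.
W = 0 (no volume change).
ΔU = nCvΔT = 0.672×12.5×(2070−424) = 13800 J.
Q = ΔU = 13800 J.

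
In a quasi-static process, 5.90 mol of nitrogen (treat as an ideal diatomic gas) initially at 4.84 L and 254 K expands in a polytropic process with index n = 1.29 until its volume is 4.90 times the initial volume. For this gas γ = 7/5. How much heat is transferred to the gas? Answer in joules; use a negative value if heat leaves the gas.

4360 J

P₁ = nRT₁/V₁ = 5.90×8.314×254/4.84 = 2570 kPa.
Polytropic n=1.29: T₂ = T₁(V₁/V₂)^(n−1) = 254×(0.204)^0.29 = 160 K; P₂ = P₁(V₁/V₂)^n = 331 kPa.
W = (P₁V₁−P₂V₂)/(n−1) = (2570×4.84−331×23.7)/0.29 = 15900 J.
ΔU = nCvΔT = 5.90×20.8×(160−254) = -11500 J.
Q = ΔU + W = 4360 J.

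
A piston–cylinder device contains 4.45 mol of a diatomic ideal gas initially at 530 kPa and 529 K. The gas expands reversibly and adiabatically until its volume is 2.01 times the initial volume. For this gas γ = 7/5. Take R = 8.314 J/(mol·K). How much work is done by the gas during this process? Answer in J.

11900 J

V₁ = nRT₁/P₁ = 4.45×8.314×529/530 = 36.9 L.
Adiabatic: TV^(γ−1) = const ⇒ T₂ = 529×(0.498)^0.400 = 400 K; PV^γ = const ⇒ P₂ = 199 kPa.
ΔU = nCvΔT = 4.45×20.8×(400−529) = -11900 J.
Q = 0 for an adiabatic process, so W = −ΔU = 11900 J.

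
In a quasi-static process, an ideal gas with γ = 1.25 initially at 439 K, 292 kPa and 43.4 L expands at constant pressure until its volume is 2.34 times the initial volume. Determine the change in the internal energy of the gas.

67900 J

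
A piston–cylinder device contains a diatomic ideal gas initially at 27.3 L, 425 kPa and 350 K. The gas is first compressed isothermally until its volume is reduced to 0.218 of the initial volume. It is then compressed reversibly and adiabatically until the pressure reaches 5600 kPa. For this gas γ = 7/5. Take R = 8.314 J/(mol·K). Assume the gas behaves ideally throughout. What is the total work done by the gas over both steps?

n = P₁V₁/(RT₁) = 425×27.3/(8.314×350) = 3.99 mol.
Step 1 — Isothermal: T stays 350 K; PV = const ⇒ V₂ = 5.95 L, P₂ = 1950 kPa.
ΔU = 0 (ideal gas, T constant).
W = nRT ln(V₂/V₁) = 3.99×8.314×350×ln(0.218) = -17700 J.
Q = ΔU + W = -17700 J.
State after step 1: P = 1950 kPa, V = 5.95 L, T = 350 K.
Step 2 — Adiabatic: T₂/T₁ = (P₂/P₁)^((γ−1)/γ) ⇒ T₂ = 350×(2.87)^0.286 = 473 K; V₂ = 2.80 L.
ΔU = nCvΔT = 3.99×20.8×(473−350) = 10200 J.
Q = 0 for an adiabatic process, so W = −ΔU = -10200 J.
Net over both steps: W = -27900 J, Q = -17700 J, ΔU = 10200 J.

-27900 J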